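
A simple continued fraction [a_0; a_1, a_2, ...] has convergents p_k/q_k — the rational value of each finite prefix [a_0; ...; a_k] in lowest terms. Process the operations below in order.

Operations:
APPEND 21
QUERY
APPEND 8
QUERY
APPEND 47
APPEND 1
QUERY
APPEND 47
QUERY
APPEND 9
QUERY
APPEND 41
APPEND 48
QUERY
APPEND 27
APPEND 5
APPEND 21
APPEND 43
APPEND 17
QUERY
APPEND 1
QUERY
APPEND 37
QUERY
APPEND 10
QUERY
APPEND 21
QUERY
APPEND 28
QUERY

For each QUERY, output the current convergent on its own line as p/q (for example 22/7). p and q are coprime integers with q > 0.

APPEND 21: p_0 = 21·1 + 0 = 21, q_0 = 21·0 + 1 = 1 → 21/1
APPEND 8: p_1 = 8·21 + 1 = 169, q_1 = 8·1 + 0 = 8 → 169/8
APPEND 47: p_2 = 47·169 + 21 = 7964, q_2 = 47·8 + 1 = 377 → 7964/377
APPEND 1: p_3 = 1·7964 + 169 = 8133, q_3 = 1·377 + 8 = 385 → 8133/385
APPEND 47: p_4 = 47·8133 + 7964 = 390215, q_4 = 47·385 + 377 = 18472 → 390215/18472
APPEND 9: p_5 = 9·390215 + 8133 = 3520068, q_5 = 9·18472 + 385 = 166633 → 3520068/166633
APPEND 41: p_6 = 41·3520068 + 390215 = 144713003, q_6 = 41·166633 + 18472 = 6850425 → 144713003/6850425
APPEND 48: p_7 = 48·144713003 + 3520068 = 6949744212, q_7 = 48·6850425 + 166633 = 328987033 → 6949744212/328987033
APPEND 27: p_8 = 27·6949744212 + 144713003 = 187787806727, q_8 = 27·328987033 + 6850425 = 8889500316 → 187787806727/8889500316
APPEND 5: p_9 = 5·187787806727 + 6949744212 = 945888777847, q_9 = 5·8889500316 + 328987033 = 44776488613 → 945888777847/44776488613
APPEND 21: p_10 = 21·945888777847 + 187787806727 = 20051452141514, q_10 = 21·44776488613 + 8889500316 = 949195761189 → 20051452141514/949195761189
APPEND 43: p_11 = 43·20051452141514 + 945888777847 = 863158330862949, q_11 = 43·949195761189 + 44776488613 = 40860194219740 → 863158330862949/40860194219740
APPEND 17: p_12 = 17·863158330862949 + 20051452141514 = 14693743076811647, q_12 = 17·40860194219740 + 949195761189 = 695572497496769 → 14693743076811647/695572497496769
APPEND 1: p_13 = 1·14693743076811647 + 863158330862949 = 15556901407674596, q_13 = 1·695572497496769 + 40860194219740 = 736432691716509 → 15556901407674596/736432691716509
APPEND 37: p_14 = 37·15556901407674596 + 14693743076811647 = 590299095160771699, q_14 = 37·736432691716509 + 695572497496769 = 27943582091007602 → 590299095160771699/27943582091007602
APPEND 10: p_15 = 10·590299095160771699 + 15556901407674596 = 5918547853015391586, q_15 = 10·27943582091007602 + 736432691716509 = 280172253601792529 → 5918547853015391586/280172253601792529
APPEND 21: p_16 = 21·5918547853015391586 + 590299095160771699 = 124879804008483995005, q_16 = 21·280172253601792529 + 27943582091007602 = 5911560907728650711 → 124879804008483995005/5911560907728650711
APPEND 28: p_17 = 28·124879804008483995005 + 5918547853015391586 = 3502553060090567251726, q_17 = 28·5911560907728650711 + 280172253601792529 = 165803877670004012437 → 3502553060090567251726/165803877670004012437

21/1
169/8
8133/385
390215/18472
3520068/166633
6949744212/328987033
14693743076811647/695572497496769
15556901407674596/736432691716509
590299095160771699/27943582091007602
5918547853015391586/280172253601792529
124879804008483995005/5911560907728650711
3502553060090567251726/165803877670004012437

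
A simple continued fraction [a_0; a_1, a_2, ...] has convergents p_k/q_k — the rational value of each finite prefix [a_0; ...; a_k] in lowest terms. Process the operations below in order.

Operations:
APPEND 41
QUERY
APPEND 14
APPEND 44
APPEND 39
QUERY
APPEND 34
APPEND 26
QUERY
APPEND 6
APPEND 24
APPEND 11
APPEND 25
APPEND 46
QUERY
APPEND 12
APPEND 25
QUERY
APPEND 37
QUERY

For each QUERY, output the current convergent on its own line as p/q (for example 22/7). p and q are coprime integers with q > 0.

41/1
988874/24077
875812356/21324187
1630045766687659/39688182644692
491528903313548184/11967693968184917
18206165376903157229/443281797054263538

APPEND 41: p_0 = 41·1 + 0 = 41, q_0 = 41·0 + 1 = 1 → 41/1
APPEND 14: p_1 = 14·41 + 1 = 575, q_1 = 14·1 + 0 = 14 → 575/14
APPEND 44: p_2 = 44·575 + 41 = 25341, q_2 = 44·14 + 1 = 617 → 25341/617
APPEND 39: p_3 = 39·25341 + 575 = 988874, q_3 = 39·617 + 14 = 24077 → 988874/24077
APPEND 34: p_4 = 34·988874 + 25341 = 33647057, q_4 = 34·24077 + 617 = 819235 → 33647057/819235
APPEND 26: p_5 = 26·33647057 + 988874 = 875812356, q_5 = 26·819235 + 24077 = 21324187 → 875812356/21324187
APPEND 6: p_6 = 6·875812356 + 33647057 = 5288521193, q_6 = 6·21324187 + 819235 = 128764357 → 5288521193/128764357
APPEND 24: p_7 = 24·5288521193 + 875812356 = 127800320988, q_7 = 24·128764357 + 21324187 = 3111668755 → 127800320988/3111668755
APPEND 11: p_8 = 11·127800320988 + 5288521193 = 1411092052061, q_8 = 11·3111668755 + 128764357 = 34357120662 → 1411092052061/34357120662
APPEND 25: p_9 = 25·1411092052061 + 127800320988 = 35405101622513, q_9 = 25·34357120662 + 3111668755 = 862039685305 → 35405101622513/862039685305
APPEND 46: p_10 = 46·35405101622513 + 1411092052061 = 1630045766687659, q_10 = 46·862039685305 + 34357120662 = 39688182644692 → 1630045766687659/39688182644692
APPEND 12: p_11 = 12·1630045766687659 + 35405101622513 = 19595954301874421, q_11 = 12·39688182644692 + 862039685305 = 477120231421609 → 19595954301874421/477120231421609
APPEND 25: p_12 = 25·19595954301874421 + 1630045766687659 = 491528903313548184, q_12 = 25·477120231421609 + 39688182644692 = 11967693968184917 → 491528903313548184/11967693968184917
APPEND 37: p_13 = 37·491528903313548184 + 19595954301874421 = 18206165376903157229, q_13 = 37·11967693968184917 + 477120231421609 = 443281797054263538 → 18206165376903157229/443281797054263538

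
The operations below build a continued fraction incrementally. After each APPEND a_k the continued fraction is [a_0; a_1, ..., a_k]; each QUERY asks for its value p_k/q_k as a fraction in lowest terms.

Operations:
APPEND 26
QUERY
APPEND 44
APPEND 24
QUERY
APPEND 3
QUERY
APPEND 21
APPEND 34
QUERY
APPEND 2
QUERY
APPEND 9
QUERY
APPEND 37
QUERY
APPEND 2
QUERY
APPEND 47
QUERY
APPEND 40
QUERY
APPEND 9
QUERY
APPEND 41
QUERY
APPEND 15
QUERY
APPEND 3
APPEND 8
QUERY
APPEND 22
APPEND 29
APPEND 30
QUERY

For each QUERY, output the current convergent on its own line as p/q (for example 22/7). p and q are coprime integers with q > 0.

APPEND 26: p_0 = 26·1 + 0 = 26, q_0 = 26·0 + 1 = 1 → 26/1
APPEND 44: p_1 = 44·26 + 1 = 1145, q_1 = 44·1 + 0 = 44 → 1145/44
APPEND 24: p_2 = 24·1145 + 26 = 27506, q_2 = 24·44 + 1 = 1057 → 27506/1057
APPEND 3: p_3 = 3·27506 + 1145 = 83663, q_3 = 3·1057 + 44 = 3215 → 83663/3215
APPEND 21: p_4 = 21·83663 + 27506 = 1784429, q_4 = 21·3215 + 1057 = 68572 → 1784429/68572
APPEND 34: p_5 = 34·1784429 + 83663 = 60754249, q_5 = 34·68572 + 3215 = 2334663 → 60754249/2334663
APPEND 2: p_6 = 2·60754249 + 1784429 = 123292927, q_6 = 2·2334663 + 68572 = 4737898 → 123292927/4737898
APPEND 9: p_7 = 9·123292927 + 60754249 = 1170390592, q_7 = 9·4737898 + 2334663 = 44975745 → 1170390592/44975745
APPEND 37: p_8 = 37·1170390592 + 123292927 = 43427744831, q_8 = 37·44975745 + 4737898 = 1668840463 → 43427744831/1668840463
APPEND 2: p_9 = 2·43427744831 + 1170390592 = 88025880254, q_9 = 2·1668840463 + 44975745 = 3382656671 → 88025880254/3382656671
APPEND 47: p_10 = 47·88025880254 + 43427744831 = 4180644116769, q_10 = 47·3382656671 + 1668840463 = 160653704000 → 4180644116769/160653704000
APPEND 40: p_11 = 40·4180644116769 + 88025880254 = 167313790551014, q_11 = 40·160653704000 + 3382656671 = 6429530816671 → 167313790551014/6429530816671
APPEND 9: p_12 = 9·167313790551014 + 4180644116769 = 1510004759075895, q_12 = 9·6429530816671 + 160653704000 = 58026431054039 → 1510004759075895/58026431054039
APPEND 41: p_13 = 41·1510004759075895 + 167313790551014 = 62077508912662709, q_13 = 41·58026431054039 + 6429530816671 = 2385513204032270 → 62077508912662709/2385513204032270
APPEND 15: p_14 = 15·62077508912662709 + 1510004759075895 = 932672638449016530, q_14 = 15·2385513204032270 + 58026431054039 = 35840724491538089 → 932672638449016530/35840724491538089
APPEND 3: p_15 = 3·932672638449016530 + 62077508912662709 = 2860095424259712299, q_15 = 3·35840724491538089 + 2385513204032270 = 109907686678646537 → 2860095424259712299/109907686678646537
APPEND 8: p_16 = 8·2860095424259712299 + 932672638449016530 = 23813436032526714922, q_16 = 8·109907686678646537 + 35840724491538089 = 915102217920710385 → 23813436032526714922/915102217920710385
APPEND 22: p_17 = 22·23813436032526714922 + 2860095424259712299 = 526755688139847440583, q_17 = 22·915102217920710385 + 109907686678646537 = 20242156480934275007 → 526755688139847440583/20242156480934275007
APPEND 29: p_18 = 29·526755688139847440583 + 23813436032526714922 = 15299728392088102491829, q_18 = 29·20242156480934275007 + 915102217920710385 = 587937640165014685588 → 15299728392088102491829/587937640165014685588
APPEND 30: p_19 = 30·15299728392088102491829 + 526755688139847440583 = 459518607450782922195453, q_19 = 30·587937640165014685588 + 20242156480934275007 = 17658371361431374842647 → 459518607450782922195453/17658371361431374842647

26/1
27506/1057
83663/3215
60754249/2334663
123292927/4737898
1170390592/44975745
43427744831/1668840463
88025880254/3382656671
4180644116769/160653704000
167313790551014/6429530816671
1510004759075895/58026431054039
62077508912662709/2385513204032270
932672638449016530/35840724491538089
23813436032526714922/915102217920710385
459518607450782922195453/17658371361431374842647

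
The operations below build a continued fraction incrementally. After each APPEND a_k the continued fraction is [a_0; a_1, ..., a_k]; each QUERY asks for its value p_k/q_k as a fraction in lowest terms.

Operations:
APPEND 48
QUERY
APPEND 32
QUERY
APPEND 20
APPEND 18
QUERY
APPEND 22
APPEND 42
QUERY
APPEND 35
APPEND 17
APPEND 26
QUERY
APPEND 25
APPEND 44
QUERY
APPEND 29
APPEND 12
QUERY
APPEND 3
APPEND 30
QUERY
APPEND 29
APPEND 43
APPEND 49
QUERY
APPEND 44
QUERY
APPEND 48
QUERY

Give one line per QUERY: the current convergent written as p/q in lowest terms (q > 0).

48/1
1537/32
555721/11570
515335021/10729172
8009097907101/166747815515
8831540109283105/183870897563931
3084613915688360737/64221044381561487
288389322266588521147/6004207972432089207
17663994536432275563566083/367760831042845333521259
777576078413957463561529029/16188978331416053461355464
37341315758406390526516959475/777438720739013411478583531

APPEND 48: p_0 = 48·1 + 0 = 48, q_0 = 48·0 + 1 = 1 → 48/1
APPEND 32: p_1 = 32·48 + 1 = 1537, q_1 = 32·1 + 0 = 32 → 1537/32
APPEND 20: p_2 = 20·1537 + 48 = 30788, q_2 = 20·32 + 1 = 641 → 30788/641
APPEND 18: p_3 = 18·30788 + 1537 = 555721, q_3 = 18·641 + 32 = 11570 → 555721/11570
APPEND 22: p_4 = 22·555721 + 30788 = 12256650, q_4 = 22·11570 + 641 = 255181 → 12256650/255181
APPEND 42: p_5 = 42·12256650 + 555721 = 515335021, q_5 = 42·255181 + 11570 = 10729172 → 515335021/10729172
APPEND 35: p_6 = 35·515335021 + 12256650 = 18048982385, q_6 = 35·10729172 + 255181 = 375776201 → 18048982385/375776201
APPEND 17: p_7 = 17·18048982385 + 515335021 = 307348035566, q_7 = 17·375776201 + 10729172 = 6398924589 → 307348035566/6398924589
APPEND 26: p_8 = 26·307348035566 + 18048982385 = 8009097907101, q_8 = 26·6398924589 + 375776201 = 166747815515 → 8009097907101/166747815515
APPEND 25: p_9 = 25·8009097907101 + 307348035566 = 200534795713091, q_9 = 25·166747815515 + 6398924589 = 4175094312464 → 200534795713091/4175094312464
APPEND 44: p_10 = 44·200534795713091 + 8009097907101 = 8831540109283105, q_10 = 44·4175094312464 + 166747815515 = 183870897563931 → 8831540109283105/183870897563931
APPEND 29: p_11 = 29·8831540109283105 + 200534795713091 = 256315197964923136, q_11 = 29·183870897563931 + 4175094312464 = 5336431123666463 → 256315197964923136/5336431123666463
APPEND 12: p_12 = 12·256315197964923136 + 8831540109283105 = 3084613915688360737, q_12 = 12·5336431123666463 + 183870897563931 = 64221044381561487 → 3084613915688360737/64221044381561487
APPEND 3: p_13 = 3·3084613915688360737 + 256315197964923136 = 9510156945030005347, q_13 = 3·64221044381561487 + 5336431123666463 = 197999564268350924 → 9510156945030005347/197999564268350924
APPEND 30: p_14 = 30·9510156945030005347 + 3084613915688360737 = 288389322266588521147, q_14 = 30·197999564268350924 + 64221044381561487 = 6004207972432089207 → 288389322266588521147/6004207972432089207
APPEND 29: p_15 = 29·288389322266588521147 + 9510156945030005347 = 8372800502676097118610, q_15 = 29·6004207972432089207 + 197999564268350924 = 174320030764798937927 → 8372800502676097118610/174320030764798937927
APPEND 43: p_16 = 43·8372800502676097118610 + 288389322266588521147 = 360318810937338764621377, q_16 = 43·174320030764798937927 + 6004207972432089207 = 7501765530858786420068 → 360318810937338764621377/7501765530858786420068
APPEND 49: p_17 = 49·360318810937338764621377 + 8372800502676097118610 = 17663994536432275563566083, q_17 = 49·7501765530858786420068 + 174320030764798937927 = 367760831042845333521259 → 17663994536432275563566083/367760831042845333521259
APPEND 44: p_18 = 44·17663994536432275563566083 + 360318810937338764621377 = 777576078413957463561529029, q_18 = 44·367760831042845333521259 + 7501765530858786420068 = 16188978331416053461355464 → 777576078413957463561529029/16188978331416053461355464
APPEND 48: p_19 = 48·777576078413957463561529029 + 17663994536432275563566083 = 37341315758406390526516959475, q_19 = 48·16188978331416053461355464 + 367760831042845333521259 = 777438720739013411478583531 → 37341315758406390526516959475/777438720739013411478583531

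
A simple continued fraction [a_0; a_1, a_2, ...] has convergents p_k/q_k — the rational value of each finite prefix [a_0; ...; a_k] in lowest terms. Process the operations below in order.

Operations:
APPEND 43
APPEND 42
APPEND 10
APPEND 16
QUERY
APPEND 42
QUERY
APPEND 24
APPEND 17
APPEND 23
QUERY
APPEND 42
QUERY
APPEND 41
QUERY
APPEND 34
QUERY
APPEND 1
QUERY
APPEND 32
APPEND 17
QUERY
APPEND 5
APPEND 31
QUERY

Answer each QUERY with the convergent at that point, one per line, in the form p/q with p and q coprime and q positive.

291615/6778
12265943/285097
115794421513/2691406783
4868387431688/113155804785
199719679120721/4642079402968
6795337477536202/157943855505697
6995057156656923/162585934908665
3927826887496138469/91294380068819274
619890746610604891042/14408104797685879031

APPEND 43: p_0 = 43·1 + 0 = 43, q_0 = 43·0 + 1 = 1 → 43/1
APPEND 42: p_1 = 42·43 + 1 = 1807, q_1 = 42·1 + 0 = 42 → 1807/42
APPEND 10: p_2 = 10·1807 + 43 = 18113, q_2 = 10·42 + 1 = 421 → 18113/421
APPEND 16: p_3 = 16·18113 + 1807 = 291615, q_3 = 16·421 + 42 = 6778 → 291615/6778
APPEND 42: p_4 = 42·291615 + 18113 = 12265943, q_4 = 42·6778 + 421 = 285097 → 12265943/285097
APPEND 24: p_5 = 24·12265943 + 291615 = 294674247, q_5 = 24·285097 + 6778 = 6849106 → 294674247/6849106
APPEND 17: p_6 = 17·294674247 + 12265943 = 5021728142, q_6 = 17·6849106 + 285097 = 116719899 → 5021728142/116719899
APPEND 23: p_7 = 23·5021728142 + 294674247 = 115794421513, q_7 = 23·116719899 + 6849106 = 2691406783 → 115794421513/2691406783
APPEND 42: p_8 = 42·115794421513 + 5021728142 = 4868387431688, q_8 = 42·2691406783 + 116719899 = 113155804785 → 4868387431688/113155804785
APPEND 41: p_9 = 41·4868387431688 + 115794421513 = 199719679120721, q_9 = 41·113155804785 + 2691406783 = 4642079402968 → 199719679120721/4642079402968
APPEND 34: p_10 = 34·199719679120721 + 4868387431688 = 6795337477536202, q_10 = 34·4642079402968 + 113155804785 = 157943855505697 → 6795337477536202/157943855505697
APPEND 1: p_11 = 1·6795337477536202 + 199719679120721 = 6995057156656923, q_11 = 1·157943855505697 + 4642079402968 = 162585934908665 → 6995057156656923/162585934908665
APPEND 32: p_12 = 32·6995057156656923 + 6795337477536202 = 230637166490557738, q_12 = 32·162585934908665 + 157943855505697 = 5360693772582977 → 230637166490557738/5360693772582977
APPEND 17: p_13 = 17·230637166490557738 + 6995057156656923 = 3927826887496138469, q_13 = 17·5360693772582977 + 162585934908665 = 91294380068819274 → 3927826887496138469/91294380068819274
APPEND 5: p_14 = 5·3927826887496138469 + 230637166490557738 = 19869771603971250083, q_14 = 5·91294380068819274 + 5360693772582977 = 461832594116679347 → 19869771603971250083/461832594116679347
APPEND 31: p_15 = 31·19869771603971250083 + 3927826887496138469 = 619890746610604891042, q_15 = 31·461832594116679347 + 91294380068819274 = 14408104797685879031 → 619890746610604891042/14408104797685879031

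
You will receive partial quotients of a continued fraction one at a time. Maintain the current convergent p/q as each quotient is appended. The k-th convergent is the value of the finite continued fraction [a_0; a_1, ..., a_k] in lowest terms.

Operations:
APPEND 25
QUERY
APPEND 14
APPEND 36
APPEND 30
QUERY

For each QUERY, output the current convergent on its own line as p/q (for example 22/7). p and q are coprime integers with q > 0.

APPEND 25: p_0 = 25·1 + 0 = 25, q_0 = 25·0 + 1 = 1 → 25/1
APPEND 14: p_1 = 14·25 + 1 = 351, q_1 = 14·1 + 0 = 14 → 351/14
APPEND 36: p_2 = 36·351 + 25 = 12661, q_2 = 36·14 + 1 = 505 → 12661/505
APPEND 30: p_3 = 30·12661 + 351 = 380181, q_3 = 30·505 + 14 = 15164 → 380181/15164

25/1
380181/15164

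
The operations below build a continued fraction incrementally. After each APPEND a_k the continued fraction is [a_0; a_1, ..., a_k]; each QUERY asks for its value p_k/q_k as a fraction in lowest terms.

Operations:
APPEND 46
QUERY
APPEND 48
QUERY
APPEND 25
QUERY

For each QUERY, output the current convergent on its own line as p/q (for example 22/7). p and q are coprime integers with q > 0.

APPEND 46: p_0 = 46·1 + 0 = 46, q_0 = 46·0 + 1 = 1 → 46/1
APPEND 48: p_1 = 48·46 + 1 = 2209, q_1 = 48·1 + 0 = 48 → 2209/48
APPEND 25: p_2 = 25·2209 + 46 = 55271, q_2 = 25·48 + 1 = 1201 → 55271/1201

46/1
2209/48
55271/1201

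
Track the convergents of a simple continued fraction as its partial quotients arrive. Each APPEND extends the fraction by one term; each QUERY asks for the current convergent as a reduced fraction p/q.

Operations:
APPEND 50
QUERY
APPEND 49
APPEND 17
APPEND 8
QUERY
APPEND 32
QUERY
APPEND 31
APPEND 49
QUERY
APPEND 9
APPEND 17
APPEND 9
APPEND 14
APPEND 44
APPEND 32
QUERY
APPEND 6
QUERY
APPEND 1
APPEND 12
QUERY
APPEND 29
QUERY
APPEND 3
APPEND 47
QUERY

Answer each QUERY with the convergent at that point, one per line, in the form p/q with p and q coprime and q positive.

50/1
336187/6721
10799701/215906
16432018683/328506449
457499282766982298/9146256932954599
2759282418685657329/55163159599394215
41360662836117332853/826876157987579983
1202676003948855292364/24043717998172168321
172723943714034966159779/3453071135165864160783

APPEND 50: p_0 = 50·1 + 0 = 50, q_0 = 50·0 + 1 = 1 → 50/1
APPEND 49: p_1 = 49·50 + 1 = 2451, q_1 = 49·1 + 0 = 49 → 2451/49
APPEND 17: p_2 = 17·2451 + 50 = 41717, q_2 = 17·49 + 1 = 834 → 41717/834
APPEND 8: p_3 = 8·41717 + 2451 = 336187, q_3 = 8·834 + 49 = 6721 → 336187/6721
APPEND 32: p_4 = 32·336187 + 41717 = 10799701, q_4 = 32·6721 + 834 = 215906 → 10799701/215906
APPEND 31: p_5 = 31·10799701 + 336187 = 335126918, q_5 = 31·215906 + 6721 = 6699807 → 335126918/6699807
APPEND 49: p_6 = 49·335126918 + 10799701 = 16432018683, q_6 = 49·6699807 + 215906 = 328506449 → 16432018683/328506449
APPEND 9: p_7 = 9·16432018683 + 335126918 = 148223295065, q_7 = 9·328506449 + 6699807 = 2963257848 → 148223295065/2963257848
APPEND 17: p_8 = 17·148223295065 + 16432018683 = 2536228034788, q_8 = 17·2963257848 + 328506449 = 50703889865 → 2536228034788/50703889865
APPEND 9: p_9 = 9·2536228034788 + 148223295065 = 22974275608157, q_9 = 9·50703889865 + 2963257848 = 459298266633 → 22974275608157/459298266633
APPEND 14: p_10 = 14·22974275608157 + 2536228034788 = 324176086548986, q_10 = 14·459298266633 + 50703889865 = 6480879622727 → 324176086548986/6480879622727
APPEND 44: p_11 = 44·324176086548986 + 22974275608157 = 14286722083763541, q_11 = 44·6480879622727 + 459298266633 = 285618001666621 → 14286722083763541/285618001666621
APPEND 32: p_12 = 32·14286722083763541 + 324176086548986 = 457499282766982298, q_12 = 32·285618001666621 + 6480879622727 = 9146256932954599 → 457499282766982298/9146256932954599
APPEND 6: p_13 = 6·457499282766982298 + 14286722083763541 = 2759282418685657329, q_13 = 6·9146256932954599 + 285618001666621 = 55163159599394215 → 2759282418685657329/55163159599394215
APPEND 1: p_14 = 1·2759282418685657329 + 457499282766982298 = 3216781701452639627, q_14 = 1·55163159599394215 + 9146256932954599 = 64309416532348814 → 3216781701452639627/64309416532348814
APPEND 12: p_15 = 12·3216781701452639627 + 2759282418685657329 = 41360662836117332853, q_15 = 12·64309416532348814 + 55163159599394215 = 826876157987579983 → 41360662836117332853/826876157987579983
APPEND 29: p_16 = 29·41360662836117332853 + 3216781701452639627 = 1202676003948855292364, q_16 = 29·826876157987579983 + 64309416532348814 = 24043717998172168321 → 1202676003948855292364/24043717998172168321
APPEND 3: p_17 = 3·1202676003948855292364 + 41360662836117332853 = 3649388674682683209945, q_17 = 3·24043717998172168321 + 826876157987579983 = 72958030152504084946 → 3649388674682683209945/72958030152504084946
APPEND 47: p_18 = 47·3649388674682683209945 + 1202676003948855292364 = 172723943714034966159779, q_18 = 47·72958030152504084946 + 24043717998172168321 = 3453071135165864160783 → 172723943714034966159779/3453071135165864160783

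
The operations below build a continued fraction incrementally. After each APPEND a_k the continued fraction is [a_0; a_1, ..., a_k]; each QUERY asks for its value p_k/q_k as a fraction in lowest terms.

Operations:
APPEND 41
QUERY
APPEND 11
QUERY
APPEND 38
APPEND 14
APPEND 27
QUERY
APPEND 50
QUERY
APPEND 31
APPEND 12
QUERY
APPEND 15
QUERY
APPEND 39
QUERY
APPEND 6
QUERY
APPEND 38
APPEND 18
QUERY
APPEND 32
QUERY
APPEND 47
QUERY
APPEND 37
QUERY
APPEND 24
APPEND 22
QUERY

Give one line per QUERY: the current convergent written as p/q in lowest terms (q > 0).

APPEND 41: p_0 = 41·1 + 0 = 41, q_0 = 41·0 + 1 = 1 → 41/1
APPEND 11: p_1 = 11·41 + 1 = 452, q_1 = 11·1 + 0 = 11 → 452/11
APPEND 38: p_2 = 38·452 + 41 = 17217, q_2 = 38·11 + 1 = 419 → 17217/419
APPEND 14: p_3 = 14·17217 + 452 = 241490, q_3 = 14·419 + 11 = 5877 → 241490/5877
APPEND 27: p_4 = 27·241490 + 17217 = 6537447, q_4 = 27·5877 + 419 = 159098 → 6537447/159098
APPEND 50: p_5 = 50·6537447 + 241490 = 327113840, q_5 = 50·159098 + 5877 = 7960777 → 327113840/7960777
APPEND 31: p_6 = 31·327113840 + 6537447 = 10147066487, q_6 = 31·7960777 + 159098 = 246943185 → 10147066487/246943185
APPEND 12: p_7 = 12·10147066487 + 327113840 = 122091911684, q_7 = 12·246943185 + 7960777 = 2971278997 → 122091911684/2971278997
APPEND 15: p_8 = 15·122091911684 + 10147066487 = 1841525741747, q_8 = 15·2971278997 + 246943185 = 44816128140 → 1841525741747/44816128140
APPEND 39: p_9 = 39·1841525741747 + 122091911684 = 71941595839817, q_9 = 39·44816128140 + 2971278997 = 1750800276457 → 71941595839817/1750800276457
APPEND 6: p_10 = 6·71941595839817 + 1841525741747 = 433491100780649, q_10 = 6·1750800276457 + 44816128140 = 10549617786882 → 433491100780649/10549617786882
APPEND 38: p_11 = 38·433491100780649 + 71941595839817 = 16544603425504479, q_11 = 38·10549617786882 + 1750800276457 = 402636276177973 → 16544603425504479/402636276177973
APPEND 18: p_12 = 18·16544603425504479 + 433491100780649 = 298236352759861271, q_12 = 18·402636276177973 + 10549617786882 = 7258002588990396 → 298236352759861271/7258002588990396
APPEND 32: p_13 = 32·298236352759861271 + 16544603425504479 = 9560107891741065151, q_13 = 32·7258002588990396 + 402636276177973 = 232658719123870645 → 9560107891741065151/232658719123870645
APPEND 47: p_14 = 47·9560107891741065151 + 298236352759861271 = 449623307264589923368, q_14 = 47·232658719123870645 + 7258002588990396 = 10942217801410910711 → 449623307264589923368/10942217801410910711
APPEND 37: p_15 = 37·449623307264589923368 + 9560107891741065151 = 16645622476681568229767, q_15 = 37·10942217801410910711 + 232658719123870645 = 405094717371327566952 → 16645622476681568229767/405094717371327566952
APPEND 24: p_16 = 24·16645622476681568229767 + 449623307264589923368 = 399944562747622227437776, q_16 = 24·405094717371327566952 + 10942217801410910711 = 9733215434713272517559 → 399944562747622227437776/9733215434713272517559
APPEND 22: p_17 = 22·399944562747622227437776 + 16645622476681568229767 = 8815426002924370571860839, q_17 = 22·9733215434713272517559 + 405094717371327566952 = 214535834281063322953250 → 8815426002924370571860839/214535834281063322953250

41/1
452/11
6537447/159098
327113840/7960777
122091911684/2971278997
1841525741747/44816128140
71941595839817/1750800276457
433491100780649/10549617786882
298236352759861271/7258002588990396
9560107891741065151/232658719123870645
449623307264589923368/10942217801410910711
16645622476681568229767/405094717371327566952
8815426002924370571860839/214535834281063322953250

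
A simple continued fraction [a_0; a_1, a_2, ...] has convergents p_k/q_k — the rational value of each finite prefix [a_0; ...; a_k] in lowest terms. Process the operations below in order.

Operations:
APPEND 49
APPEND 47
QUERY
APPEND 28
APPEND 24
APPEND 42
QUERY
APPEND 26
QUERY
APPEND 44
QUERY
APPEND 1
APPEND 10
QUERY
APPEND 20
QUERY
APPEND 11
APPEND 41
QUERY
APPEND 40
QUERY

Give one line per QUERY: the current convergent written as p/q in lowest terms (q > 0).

APPEND 49: p_0 = 49·1 + 0 = 49, q_0 = 49·0 + 1 = 1 → 49/1
APPEND 47: p_1 = 47·49 + 1 = 2304, q_1 = 47·1 + 0 = 47 → 2304/47
APPEND 28: p_2 = 28·2304 + 49 = 64561, q_2 = 28·47 + 1 = 1317 → 64561/1317
APPEND 24: p_3 = 24·64561 + 2304 = 1551768, q_3 = 24·1317 + 47 = 31655 → 1551768/31655
APPEND 42: p_4 = 42·1551768 + 64561 = 65238817, q_4 = 42·31655 + 1317 = 1330827 → 65238817/1330827
APPEND 26: p_5 = 26·65238817 + 1551768 = 1697761010, q_5 = 26·1330827 + 31655 = 34633157 → 1697761010/34633157
APPEND 44: p_6 = 44·1697761010 + 65238817 = 74766723257, q_6 = 44·34633157 + 1330827 = 1525189735 → 74766723257/1525189735
APPEND 1: p_7 = 1·74766723257 + 1697761010 = 76464484267, q_7 = 1·1525189735 + 34633157 = 1559822892 → 76464484267/1559822892
APPEND 10: p_8 = 10·76464484267 + 74766723257 = 839411565927, q_8 = 10·1559822892 + 1525189735 = 17123418655 → 839411565927/17123418655
APPEND 20: p_9 = 20·839411565927 + 76464484267 = 16864695802807, q_9 = 20·17123418655 + 1559822892 = 344028195992 → 16864695802807/344028195992
APPEND 11: p_10 = 11·16864695802807 + 839411565927 = 186351065396804, q_10 = 11·344028195992 + 17123418655 = 3801433574567 → 186351065396804/3801433574567
APPEND 41: p_11 = 41·186351065396804 + 16864695802807 = 7657258377071771, q_11 = 41·3801433574567 + 344028195992 = 156202804753239 → 7657258377071771/156202804753239
APPEND 40: p_12 = 40·7657258377071771 + 186351065396804 = 306476686148267644, q_12 = 40·156202804753239 + 3801433574567 = 6251913623704127 → 306476686148267644/6251913623704127

2304/47
65238817/1330827
1697761010/34633157
74766723257/1525189735
839411565927/17123418655
16864695802807/344028195992
7657258377071771/156202804753239
306476686148267644/6251913623704127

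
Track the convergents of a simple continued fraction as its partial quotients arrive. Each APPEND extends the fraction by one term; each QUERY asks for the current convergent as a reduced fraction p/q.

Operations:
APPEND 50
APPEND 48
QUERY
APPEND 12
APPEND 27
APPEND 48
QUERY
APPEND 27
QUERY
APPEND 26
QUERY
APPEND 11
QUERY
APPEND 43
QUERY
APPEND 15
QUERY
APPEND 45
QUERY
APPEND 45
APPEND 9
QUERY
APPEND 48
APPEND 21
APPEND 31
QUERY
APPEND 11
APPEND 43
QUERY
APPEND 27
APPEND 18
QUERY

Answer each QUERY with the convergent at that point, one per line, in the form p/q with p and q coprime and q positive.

2401/48
37549262/750673
1014611749/20283798
26417454736/528129421
291606613845/5829707429
12565501850071/251205548868
188774134364910/3773912940449
8507401548271021/170077287869073
3455703995807318716/69085344091307679
108506569318817751093592/2169229102565711434601
51582392355110663479945765/1031218914938672731276449
25142172284942247840852641953/502634376559902223070169111

APPEND 50: p_0 = 50·1 + 0 = 50, q_0 = 50·0 + 1 = 1 → 50/1
APPEND 48: p_1 = 48·50 + 1 = 2401, q_1 = 48·1 + 0 = 48 → 2401/48
APPEND 12: p_2 = 12·2401 + 50 = 28862, q_2 = 12·48 + 1 = 577 → 28862/577
APPEND 27: p_3 = 27·28862 + 2401 = 781675, q_3 = 27·577 + 48 = 15627 → 781675/15627
APPEND 48: p_4 = 48·781675 + 28862 = 37549262, q_4 = 48·15627 + 577 = 750673 → 37549262/750673
APPEND 27: p_5 = 27·37549262 + 781675 = 1014611749, q_5 = 27·750673 + 15627 = 20283798 → 1014611749/20283798
APPEND 26: p_6 = 26·1014611749 + 37549262 = 26417454736, q_6 = 26·20283798 + 750673 = 528129421 → 26417454736/528129421
APPEND 11: p_7 = 11·26417454736 + 1014611749 = 291606613845, q_7 = 11·528129421 + 20283798 = 5829707429 → 291606613845/5829707429
APPEND 43: p_8 = 43·291606613845 + 26417454736 = 12565501850071, q_8 = 43·5829707429 + 528129421 = 251205548868 → 12565501850071/251205548868
APPEND 15: p_9 = 15·12565501850071 + 291606613845 = 188774134364910, q_9 = 15·251205548868 + 5829707429 = 3773912940449 → 188774134364910/3773912940449
APPEND 45: p_10 = 45·188774134364910 + 12565501850071 = 8507401548271021, q_10 = 45·3773912940449 + 251205548868 = 170077287869073 → 8507401548271021/170077287869073
APPEND 45: p_11 = 45·8507401548271021 + 188774134364910 = 383021843806560855, q_11 = 45·170077287869073 + 3773912940449 = 7657251867048734 → 383021843806560855/7657251867048734
APPEND 9: p_12 = 9·383021843806560855 + 8507401548271021 = 3455703995807318716, q_12 = 9·7657251867048734 + 170077287869073 = 69085344091307679 → 3455703995807318716/69085344091307679
APPEND 48: p_13 = 48·3455703995807318716 + 383021843806560855 = 166256813642557859223, q_13 = 48·69085344091307679 + 7657251867048734 = 3323753768249817326 → 166256813642557859223/3323753768249817326
APPEND 21: p_14 = 21·166256813642557859223 + 3455703995807318716 = 3494848790489522362399, q_14 = 21·3323753768249817326 + 69085344091307679 = 69867914477337471525 → 3494848790489522362399/69867914477337471525
APPEND 31: p_15 = 31·3494848790489522362399 + 166256813642557859223 = 108506569318817751093592, q_15 = 31·69867914477337471525 + 3323753768249817326 = 2169229102565711434601 → 108506569318817751093592/2169229102565711434601
APPEND 11: p_16 = 11·108506569318817751093592 + 3494848790489522362399 = 1197067111297484784391911, q_16 = 11·2169229102565711434601 + 69867914477337471525 = 23931388042700163252136 → 1197067111297484784391911/23931388042700163252136
APPEND 43: p_17 = 43·1197067111297484784391911 + 108506569318817751093592 = 51582392355110663479945765, q_17 = 43·23931388042700163252136 + 2169229102565711434601 = 1031218914938672731276449 → 51582392355110663479945765/1031218914938672731276449
APPEND 27: p_18 = 27·51582392355110663479945765 + 1197067111297484784391911 = 1393921660699285398742927566, q_18 = 27·1031218914938672731276449 + 23931388042700163252136 = 27866842091386863907716259 → 1393921660699285398742927566/27866842091386863907716259
APPEND 18: p_19 = 18·1393921660699285398742927566 + 51582392355110663479945765 = 25142172284942247840852641953, q_19 = 18·27866842091386863907716259 + 1031218914938672731276449 = 502634376559902223070169111 → 25142172284942247840852641953/502634376559902223070169111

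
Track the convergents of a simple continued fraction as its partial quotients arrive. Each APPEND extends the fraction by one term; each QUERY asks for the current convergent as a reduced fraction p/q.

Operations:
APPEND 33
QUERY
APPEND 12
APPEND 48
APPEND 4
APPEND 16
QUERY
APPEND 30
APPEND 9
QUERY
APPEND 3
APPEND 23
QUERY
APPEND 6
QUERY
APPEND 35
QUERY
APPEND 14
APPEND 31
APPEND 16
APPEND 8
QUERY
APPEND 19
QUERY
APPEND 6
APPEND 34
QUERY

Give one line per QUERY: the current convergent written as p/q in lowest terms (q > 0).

APPEND 33: p_0 = 33·1 + 0 = 33, q_0 = 33·0 + 1 = 1 → 33/1
APPEND 12: p_1 = 12·33 + 1 = 397, q_1 = 12·1 + 0 = 12 → 397/12
APPEND 48: p_2 = 48·397 + 33 = 19089, q_2 = 48·12 + 1 = 577 → 19089/577
APPEND 4: p_3 = 4·19089 + 397 = 76753, q_3 = 4·577 + 12 = 2320 → 76753/2320
APPEND 16: p_4 = 16·76753 + 19089 = 1247137, q_4 = 16·2320 + 577 = 37697 → 1247137/37697
APPEND 30: p_5 = 30·1247137 + 76753 = 37490863, q_5 = 30·37697 + 2320 = 1133230 → 37490863/1133230
APPEND 9: p_6 = 9·37490863 + 1247137 = 338664904, q_6 = 9·1133230 + 37697 = 10236767 → 338664904/10236767
APPEND 3: p_7 = 3·338664904 + 37490863 = 1053485575, q_7 = 3·10236767 + 1133230 = 31843531 → 1053485575/31843531
APPEND 23: p_8 = 23·1053485575 + 338664904 = 24568833129, q_8 = 23·31843531 + 10236767 = 742637980 → 24568833129/742637980
APPEND 6: p_9 = 6·24568833129 + 1053485575 = 148466484349, q_9 = 6·742637980 + 31843531 = 4487671411 → 148466484349/4487671411
APPEND 35: p_10 = 35·148466484349 + 24568833129 = 5220895785344, q_10 = 35·4487671411 + 742637980 = 157811137365 → 5220895785344/157811137365
APPEND 14: p_11 = 14·5220895785344 + 148466484349 = 73241007479165, q_11 = 14·157811137365 + 4487671411 = 2213843594521 → 73241007479165/2213843594521
APPEND 31: p_12 = 31·73241007479165 + 5220895785344 = 2275692127639459, q_12 = 31·2213843594521 + 157811137365 = 68786962567516 → 2275692127639459/68786962567516
APPEND 16: p_13 = 16·2275692127639459 + 73241007479165 = 36484315049710509, q_13 = 16·68786962567516 + 2213843594521 = 1102805244674777 → 36484315049710509/1102805244674777
APPEND 8: p_14 = 8·36484315049710509 + 2275692127639459 = 294150212525323531, q_14 = 8·1102805244674777 + 68786962567516 = 8891228919965732 → 294150212525323531/8891228919965732
APPEND 19: p_15 = 19·294150212525323531 + 36484315049710509 = 5625338353030857598, q_15 = 19·8891228919965732 + 1102805244674777 = 170036154724023685 → 5625338353030857598/170036154724023685
APPEND 6: p_16 = 6·5625338353030857598 + 294150212525323531 = 34046180330710469119, q_16 = 6·170036154724023685 + 8891228919965732 = 1029108157264107842 → 34046180330710469119/1029108157264107842
APPEND 34: p_17 = 34·34046180330710469119 + 5625338353030857598 = 1163195469597186807644, q_17 = 34·1029108157264107842 + 170036154724023685 = 35159713501703690313 → 1163195469597186807644/35159713501703690313

33/1
1247137/37697
338664904/10236767
24568833129/742637980
148466484349/4487671411
5220895785344/157811137365
294150212525323531/8891228919965732
5625338353030857598/170036154724023685
1163195469597186807644/35159713501703690313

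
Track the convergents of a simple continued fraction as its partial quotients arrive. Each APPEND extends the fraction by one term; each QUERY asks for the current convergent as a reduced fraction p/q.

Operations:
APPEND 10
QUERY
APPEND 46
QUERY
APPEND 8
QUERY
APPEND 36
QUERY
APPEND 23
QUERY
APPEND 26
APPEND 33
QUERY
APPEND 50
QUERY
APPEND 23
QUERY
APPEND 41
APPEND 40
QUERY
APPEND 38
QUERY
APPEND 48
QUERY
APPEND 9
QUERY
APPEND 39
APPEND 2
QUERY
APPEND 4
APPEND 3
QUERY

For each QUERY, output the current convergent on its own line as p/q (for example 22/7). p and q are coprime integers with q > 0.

10/1
461/46
3698/369
133589/13330
3076245/306959
2646902892/264117671
132425260559/13213877814
3048427895749/304183307393
5007767187346469/499693362544473
190420271088152090/19000832506170901
9145180779418646789/912539653658747721
82497047285855973191/8231857715434900390
6535557097141459175667/652141838826674626252
94641832337622374087385/9443708876413629730069

APPEND 10: p_0 = 10·1 + 0 = 10, q_0 = 10·0 + 1 = 1 → 10/1
APPEND 46: p_1 = 46·10 + 1 = 461, q_1 = 46·1 + 0 = 46 → 461/46
APPEND 8: p_2 = 8·461 + 10 = 3698, q_2 = 8·46 + 1 = 369 → 3698/369
APPEND 36: p_3 = 36·3698 + 461 = 133589, q_3 = 36·369 + 46 = 13330 → 133589/13330
APPEND 23: p_4 = 23·133589 + 3698 = 3076245, q_4 = 23·13330 + 369 = 306959 → 3076245/306959
APPEND 26: p_5 = 26·3076245 + 133589 = 80115959, q_5 = 26·306959 + 13330 = 7994264 → 80115959/7994264
APPEND 33: p_6 = 33·80115959 + 3076245 = 2646902892, q_6 = 33·7994264 + 306959 = 264117671 → 2646902892/264117671
APPEND 50: p_7 = 50·2646902892 + 80115959 = 132425260559, q_7 = 50·264117671 + 7994264 = 13213877814 → 132425260559/13213877814
APPEND 23: p_8 = 23·132425260559 + 2646902892 = 3048427895749, q_8 = 23·13213877814 + 264117671 = 304183307393 → 3048427895749/304183307393
APPEND 41: p_9 = 41·3048427895749 + 132425260559 = 125117968986268, q_9 = 41·304183307393 + 13213877814 = 12484729480927 → 125117968986268/12484729480927
APPEND 40: p_10 = 40·125117968986268 + 3048427895749 = 5007767187346469, q_10 = 40·12484729480927 + 304183307393 = 499693362544473 → 5007767187346469/499693362544473
APPEND 38: p_11 = 38·5007767187346469 + 125117968986268 = 190420271088152090, q_11 = 38·499693362544473 + 12484729480927 = 19000832506170901 → 190420271088152090/19000832506170901
APPEND 48: p_12 = 48·190420271088152090 + 5007767187346469 = 9145180779418646789, q_12 = 48·19000832506170901 + 499693362544473 = 912539653658747721 → 9145180779418646789/912539653658747721
APPEND 9: p_13 = 9·9145180779418646789 + 190420271088152090 = 82497047285855973191, q_13 = 9·912539653658747721 + 19000832506170901 = 8231857715434900390 → 82497047285855973191/8231857715434900390
APPEND 39: p_14 = 39·82497047285855973191 + 9145180779418646789 = 3226530024927801601238, q_14 = 39·8231857715434900390 + 912539653658747721 = 321954990555619862931 → 3226530024927801601238/321954990555619862931
APPEND 2: p_15 = 2·3226530024927801601238 + 82497047285855973191 = 6535557097141459175667, q_15 = 2·321954990555619862931 + 8231857715434900390 = 652141838826674626252 → 6535557097141459175667/652141838826674626252
APPEND 4: p_16 = 4·6535557097141459175667 + 3226530024927801601238 = 29368758413493638303906, q_16 = 4·652141838826674626252 + 321954990555619862931 = 2930522345862318367939 → 29368758413493638303906/2930522345862318367939
APPEND 3: p_17 = 3·29368758413493638303906 + 6535557097141459175667 = 94641832337622374087385, q_17 = 3·2930522345862318367939 + 652141838826674626252 = 9443708876413629730069 → 94641832337622374087385/9443708876413629730069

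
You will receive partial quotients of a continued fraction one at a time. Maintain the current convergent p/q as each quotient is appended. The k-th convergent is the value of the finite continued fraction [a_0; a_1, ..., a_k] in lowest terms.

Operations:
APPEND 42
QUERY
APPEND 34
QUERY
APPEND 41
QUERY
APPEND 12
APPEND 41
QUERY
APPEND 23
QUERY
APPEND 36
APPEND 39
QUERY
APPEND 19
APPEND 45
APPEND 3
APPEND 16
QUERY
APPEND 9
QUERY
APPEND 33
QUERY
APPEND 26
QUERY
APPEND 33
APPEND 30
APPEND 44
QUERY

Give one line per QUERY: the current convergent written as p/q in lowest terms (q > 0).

APPEND 42: p_0 = 42·1 + 0 = 42, q_0 = 42·0 + 1 = 1 → 42/1
APPEND 34: p_1 = 34·42 + 1 = 1429, q_1 = 34·1 + 0 = 34 → 1429/34
APPEND 41: p_2 = 41·1429 + 42 = 58631, q_2 = 41·34 + 1 = 1395 → 58631/1395
APPEND 12: p_3 = 12·58631 + 1429 = 705001, q_3 = 12·1395 + 34 = 16774 → 705001/16774
APPEND 41: p_4 = 41·705001 + 58631 = 28963672, q_4 = 41·16774 + 1395 = 689129 → 28963672/689129
APPEND 23: p_5 = 23·28963672 + 705001 = 666869457, q_5 = 23·689129 + 16774 = 15866741 → 666869457/15866741
APPEND 36: p_6 = 36·666869457 + 28963672 = 24036264124, q_6 = 36·15866741 + 689129 = 571891805 → 24036264124/571891805
APPEND 39: p_7 = 39·24036264124 + 666869457 = 938081170293, q_7 = 39·571891805 + 15866741 = 22319647136 → 938081170293/22319647136
APPEND 19: p_8 = 19·938081170293 + 24036264124 = 17847578499691, q_8 = 19·22319647136 + 571891805 = 424645187389 → 17847578499691/424645187389
APPEND 45: p_9 = 45·17847578499691 + 938081170293 = 804079113656388, q_9 = 45·424645187389 + 22319647136 = 19131353079641 → 804079113656388/19131353079641
APPEND 3: p_10 = 3·804079113656388 + 17847578499691 = 2430084919468855, q_10 = 3·19131353079641 + 424645187389 = 57818704426312 → 2430084919468855/57818704426312
APPEND 16: p_11 = 16·2430084919468855 + 804079113656388 = 39685437825158068, q_11 = 16·57818704426312 + 19131353079641 = 944230623900633 → 39685437825158068/944230623900633
APPEND 9: p_12 = 9·39685437825158068 + 2430084919468855 = 359599025345891467, q_12 = 9·944230623900633 + 57818704426312 = 8555894319532009 → 359599025345891467/8555894319532009
APPEND 33: p_13 = 33·359599025345891467 + 39685437825158068 = 11906453274239576479, q_13 = 33·8555894319532009 + 944230623900633 = 283288743168456930 → 11906453274239576479/283288743168456930
APPEND 26: p_14 = 26·11906453274239576479 + 359599025345891467 = 309927384155574879921, q_14 = 26·283288743168456930 + 8555894319532009 = 7374063216699412189 → 309927384155574879921/7374063216699412189
APPEND 33: p_15 = 33·309927384155574879921 + 11906453274239576479 = 10239510130408210613872, q_15 = 33·7374063216699412189 + 283288743168456930 = 243627374894249059167 → 10239510130408210613872/243627374894249059167
APPEND 30: p_16 = 30·10239510130408210613872 + 309927384155574879921 = 307495231296401893296081, q_16 = 30·243627374894249059167 + 7374063216699412189 = 7316195310044171187199 → 307495231296401893296081/7316195310044171187199
APPEND 44: p_17 = 44·307495231296401893296081 + 10239510130408210613872 = 13540029687172091515641436, q_17 = 44·7316195310044171187199 + 243627374894249059167 = 322156221016837781295923 → 13540029687172091515641436/322156221016837781295923

42/1
1429/34
58631/1395
28963672/689129
666869457/15866741
938081170293/22319647136
39685437825158068/944230623900633
359599025345891467/8555894319532009
11906453274239576479/283288743168456930
309927384155574879921/7374063216699412189
13540029687172091515641436/322156221016837781295923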